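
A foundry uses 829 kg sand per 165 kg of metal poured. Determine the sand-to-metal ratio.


Formula: Sand-to-Metal Ratio = W_sand / W_metal
Ratio = 829 kg / 165 kg = 5.0242


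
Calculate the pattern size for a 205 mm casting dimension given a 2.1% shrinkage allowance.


Formula: L_pattern = L_casting * (1 + shrinkage_rate/100)
Shrinkage factor = 1 + 2.1/100 = 1.021
L_pattern = 205 mm * 1.021 = 209.3050 mm

209.3050 mm


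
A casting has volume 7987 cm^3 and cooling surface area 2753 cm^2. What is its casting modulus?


Formula: Casting Modulus M = V / A
M = 7987 cm^3 / 2753 cm^2 = 2.9012 cm

Answer: 2.9012 cm


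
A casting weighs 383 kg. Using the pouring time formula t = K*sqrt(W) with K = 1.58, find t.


Formula: t = K * sqrt(W)
sqrt(W) = sqrt(383) = 19.57039
t = 1.58 * 19.57039 = 30.9212 s

Final answer: 30.9212 s


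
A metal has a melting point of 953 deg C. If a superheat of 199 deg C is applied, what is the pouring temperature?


Formula: T_pour = T_melt + Superheat
T_pour = 953 + 199 = 1152 deg C

Answer: 1152 deg C


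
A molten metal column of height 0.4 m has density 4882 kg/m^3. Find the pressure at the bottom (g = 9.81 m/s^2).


Formula: P = rho * g * h
rho * g = 4882 * 9.81 = 47892.42 N/m^3
P = 47892.42 * 0.4 = 19156.9680 Pa

Answer: 19156.9680 Pa


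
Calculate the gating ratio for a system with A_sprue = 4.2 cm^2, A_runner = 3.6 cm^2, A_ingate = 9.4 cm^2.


Sprue:Runner:Ingate = 1 : 3.6/4.2 : 9.4/4.2 = 1:0.86:2.24


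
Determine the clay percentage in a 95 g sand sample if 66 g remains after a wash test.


Formula: Clay% = (W_total - W_washed) / W_total * 100
Clay mass = 95 - 66 = 29 g
Clay% = 29 / 95 * 100 = 30.5263%

Answer: 30.5263%


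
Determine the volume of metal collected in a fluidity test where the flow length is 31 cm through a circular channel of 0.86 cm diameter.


Formula: V = pi * (d/2)^2 * L  (cylinder volume)
Radius = 0.86/2 = 0.43 cm
V = pi * 0.43^2 * 31 = 18.0073 cm^3

Final answer: 18.0073 cm^3


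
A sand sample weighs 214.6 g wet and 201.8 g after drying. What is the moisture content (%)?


Formula: MC = (W_wet - W_dry) / W_wet * 100
Water mass = 214.6 - 201.8 = 12.8 g
MC = 12.8 / 214.6 * 100 = 5.9646%

5.9646%


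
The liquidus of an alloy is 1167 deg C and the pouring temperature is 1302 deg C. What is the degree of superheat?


Formula: Superheat = T_pour - T_melt
Superheat = 1302 - 1167 = 135 deg C

135 deg C


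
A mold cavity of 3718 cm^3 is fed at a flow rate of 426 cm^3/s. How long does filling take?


Formula: t_fill = V_mold / Q_flow
t = 3718 cm^3 / 426 cm^3/s = 8.7277 s

Final answer: 8.7277 s


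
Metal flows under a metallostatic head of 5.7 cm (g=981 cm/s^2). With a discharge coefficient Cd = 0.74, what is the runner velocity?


Formula: v = Cd * sqrt(2 * g * h)  (Torricelli with discharge coefficient)
2*g*h = 2 * 981 * 5.7 = 11183.4 cm^2/s^2
sqrt(11183.4) = 105.75160 cm/s
v = 0.74 * 105.75160 = 78.2562 cm/s

Answer: 78.2562 cm/s


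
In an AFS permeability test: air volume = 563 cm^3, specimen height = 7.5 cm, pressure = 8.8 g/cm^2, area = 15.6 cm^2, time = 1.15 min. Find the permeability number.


Formula: Permeability Number P = (V * H) / (p * A * t)
Numerator: V * H = 563 * 7.5 = 4222.5
Denominator: p * A * t = 8.8 * 15.6 * 1.15 = 157.872
P = 4222.5 / 157.872 = 26.7464

26.7464


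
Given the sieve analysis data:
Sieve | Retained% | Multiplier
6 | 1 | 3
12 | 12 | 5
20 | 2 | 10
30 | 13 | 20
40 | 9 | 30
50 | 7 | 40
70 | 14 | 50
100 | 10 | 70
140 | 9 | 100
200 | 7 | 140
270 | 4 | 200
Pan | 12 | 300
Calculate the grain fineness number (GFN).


Formula: GFN = sum(pct * multiplier) / sum(pct)
sum(pct * multiplier) = 8573
sum(pct) = 100
GFN = 8573 / 100 = 85.73

85.73


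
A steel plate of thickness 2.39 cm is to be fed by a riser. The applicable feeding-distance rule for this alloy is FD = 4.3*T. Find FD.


Formula: FD = 4.3 * T  (riser feeding-distance rule)
FD = 4.3 * 2.39 cm = 10.2770 cm

Answer: 10.2770 cm


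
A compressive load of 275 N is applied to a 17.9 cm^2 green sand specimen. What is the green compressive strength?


Formula: Compressive Strength = Force / Area
Strength = 275 N / 17.9 cm^2 = 15.3631 N/cm^2


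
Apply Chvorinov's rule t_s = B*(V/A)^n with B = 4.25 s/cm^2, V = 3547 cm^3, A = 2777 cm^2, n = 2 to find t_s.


Formula: t_s = B * (V/A)^n  (Chvorinov's rule, n=2)
Modulus M = V/A = 3547/2777 = 1.277278 cm
M^2 = 1.277278^2 = 1.631439 cm^2
t_s = 4.25 * 1.631439 = 6.9336 s

Final answer: 6.9336 s


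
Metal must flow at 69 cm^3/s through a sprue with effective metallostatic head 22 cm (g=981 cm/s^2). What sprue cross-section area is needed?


Formula: v = sqrt(2*g*h), A = Q/v
Velocity: v = sqrt(2 * 981 * 22) = sqrt(43164) = 207.7595 cm/s
Sprue area: A = Q / v = 69 / 207.7595 = 0.3321 cm^2


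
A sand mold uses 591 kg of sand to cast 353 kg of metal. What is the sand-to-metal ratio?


Formula: Sand-to-Metal Ratio = W_sand / W_metal
Ratio = 591 kg / 353 kg = 1.6742

Answer: 1.6742


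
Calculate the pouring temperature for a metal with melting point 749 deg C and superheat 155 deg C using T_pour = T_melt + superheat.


Formula: T_pour = T_melt + Superheat
T_pour = 749 + 155 = 904 deg C


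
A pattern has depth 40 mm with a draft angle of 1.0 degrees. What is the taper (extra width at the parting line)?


Formula: taper = depth * tan(draft_angle)
tan(1.0 deg) = 0.0174551
taper = 40 mm * 0.0174551 = 0.6982 mm

0.6982 mm


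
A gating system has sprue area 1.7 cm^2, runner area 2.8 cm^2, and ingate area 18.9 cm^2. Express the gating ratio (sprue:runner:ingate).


Sprue:Runner:Ingate = 1 : 2.8/1.7 : 18.9/1.7 = 1:1.65:11.12

Answer: 1:1.65:11.12


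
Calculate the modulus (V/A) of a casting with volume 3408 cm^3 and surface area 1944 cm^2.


Formula: Casting Modulus M = V / A
M = 3408 cm^3 / 1944 cm^2 = 1.7531 cm

Final answer: 1.7531 cm


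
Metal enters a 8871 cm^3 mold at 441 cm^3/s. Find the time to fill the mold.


Formula: t_fill = V_mold / Q_flow
t = 8871 cm^3 / 441 cm^3/s = 20.1156 s

20.1156 s


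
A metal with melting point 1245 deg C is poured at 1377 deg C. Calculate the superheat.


Formula: Superheat = T_pour - T_melt
Superheat = 1377 - 1245 = 132 deg C


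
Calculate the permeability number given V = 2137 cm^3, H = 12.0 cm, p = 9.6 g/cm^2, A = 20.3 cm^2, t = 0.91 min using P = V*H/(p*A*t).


Formula: Permeability Number P = (V * H) / (p * A * t)
Numerator: V * H = 2137 * 12.0 = 25644.0
Denominator: p * A * t = 9.6 * 20.3 * 0.91 = 177.3408
P = 25644.0 / 177.3408 = 144.6029


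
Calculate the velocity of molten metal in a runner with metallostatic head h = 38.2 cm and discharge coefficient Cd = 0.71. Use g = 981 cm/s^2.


Formula: v = Cd * sqrt(2 * g * h)  (Torricelli with discharge coefficient)
2*g*h = 2 * 981 * 38.2 = 74948.4 cm^2/s^2
sqrt(74948.4) = 273.76705 cm/s
v = 0.71 * 273.76705 = 194.3746 cm/s

Final answer: 194.3746 cm/s


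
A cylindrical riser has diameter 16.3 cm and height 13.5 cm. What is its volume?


Formula: V = pi * (D/2)^2 * H  (cylinder volume)
Radius = D/2 = 16.3/2 = 8.15 cm
V = pi * 8.15^2 * 13.5 = 2817.0779 cm^3


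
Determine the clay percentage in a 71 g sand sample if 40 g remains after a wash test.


Formula: Clay% = (W_total - W_washed) / W_total * 100
Clay mass = 71 - 40 = 31 g
Clay% = 31 / 71 * 100 = 43.6620%


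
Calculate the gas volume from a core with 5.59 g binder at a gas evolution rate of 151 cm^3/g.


Formula: V_gas = W_binder * gas_evolution_rate
V = 5.59 g * 151 cm^3/g = 844.0900 cm^3

844.0900 cm^3


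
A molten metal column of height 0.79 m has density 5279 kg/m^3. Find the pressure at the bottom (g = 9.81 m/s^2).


Formula: P = rho * g * h
rho * g = 5279 * 9.81 = 51786.99 N/m^3
P = 51786.99 * 0.79 = 40911.7221 Pa


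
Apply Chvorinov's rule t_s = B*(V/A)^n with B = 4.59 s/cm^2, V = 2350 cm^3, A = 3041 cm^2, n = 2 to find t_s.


Formula: t_s = B * (V/A)^n  (Chvorinov's rule, n=2)
Modulus M = V/A = 2350/3041 = 0.772772 cm
M^2 = 0.772772^2 = 0.597177 cm^2
t_s = 4.59 * 0.597177 = 2.7410 s

Final answer: 2.7410 s


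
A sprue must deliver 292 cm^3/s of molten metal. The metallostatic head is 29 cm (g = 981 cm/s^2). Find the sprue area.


Formula: v = sqrt(2*g*h), A = Q/v
Velocity: v = sqrt(2 * 981 * 29) = sqrt(56898) = 238.5330 cm/s
Sprue area: A = Q / v = 292 / 238.5330 = 1.2241 cm^2


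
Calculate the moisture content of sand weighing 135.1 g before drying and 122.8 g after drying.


Formula: MC = (W_wet - W_dry) / W_wet * 100
Water mass = 135.1 - 122.8 = 12.3 g
MC = 12.3 / 135.1 * 100 = 9.1044%

Answer: 9.1044%


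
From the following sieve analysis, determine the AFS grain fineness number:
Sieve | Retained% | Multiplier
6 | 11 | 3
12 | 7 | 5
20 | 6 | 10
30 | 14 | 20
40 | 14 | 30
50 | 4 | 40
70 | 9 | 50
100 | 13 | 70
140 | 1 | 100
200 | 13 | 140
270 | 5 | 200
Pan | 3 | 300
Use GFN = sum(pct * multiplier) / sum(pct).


Formula: GFN = sum(pct * multiplier) / sum(pct)
sum(pct * multiplier) = 6168
sum(pct) = 100
GFN = 6168 / 100 = 61.68

Answer: 61.68


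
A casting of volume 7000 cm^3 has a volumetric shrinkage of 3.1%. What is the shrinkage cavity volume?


Formula: V_shrink = V_casting * shrinkage_pct / 100
V_shrink = 7000 cm^3 * 3.1 / 100 = 217.0000 cm^3

217.0000 cm^3


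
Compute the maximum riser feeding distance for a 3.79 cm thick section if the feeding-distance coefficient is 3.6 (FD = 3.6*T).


Formula: FD = 3.6 * T  (riser feeding-distance rule)
FD = 3.6 * 3.79 cm = 13.6440 cm

13.6440 cm


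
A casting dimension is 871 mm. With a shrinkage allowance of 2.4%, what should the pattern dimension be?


Formula: L_pattern = L_casting * (1 + shrinkage_rate/100)
Shrinkage factor = 1 + 2.4/100 = 1.024
L_pattern = 871 mm * 1.024 = 891.9040 mm

Final answer: 891.9040 mm


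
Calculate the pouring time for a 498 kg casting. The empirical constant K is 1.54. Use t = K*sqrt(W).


Formula: t = K * sqrt(W)
sqrt(W) = sqrt(498) = 22.31591
t = 1.54 * 22.31591 = 34.3665 s

34.3665 s


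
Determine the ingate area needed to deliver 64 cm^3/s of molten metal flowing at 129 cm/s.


Formula: A_ingate = Q / v  (continuity equation)
A = 64 cm^3/s / 129 cm/s = 0.4961 cm^2

Answer: 0.4961 cm^2


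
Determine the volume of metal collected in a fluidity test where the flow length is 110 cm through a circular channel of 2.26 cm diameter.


Formula: V = pi * (d/2)^2 * L  (cylinder volume)
Radius = 2.26/2 = 1.13 cm
V = pi * 1.13^2 * 110 = 441.2650 cm^3


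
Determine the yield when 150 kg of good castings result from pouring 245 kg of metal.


Formula: Casting Yield = (W_good / W_total) * 100
Yield = (150 kg / 245 kg) * 100 = 61.2245%

61.2245%


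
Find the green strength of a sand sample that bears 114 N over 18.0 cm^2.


Formula: Compressive Strength = Force / Area
Strength = 114 N / 18.0 cm^2 = 6.3333 N/cm^2


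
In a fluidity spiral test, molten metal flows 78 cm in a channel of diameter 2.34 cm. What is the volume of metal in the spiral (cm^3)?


Formula: V = pi * (d/2)^2 * L  (cylinder volume)
Radius = 2.34/2 = 1.17 cm
V = pi * 1.17^2 * 78 = 335.4410 cm^3


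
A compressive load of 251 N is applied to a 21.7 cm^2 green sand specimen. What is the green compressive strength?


Formula: Compressive Strength = Force / Area
Strength = 251 N / 21.7 cm^2 = 11.5668 N/cm^2

Answer: 11.5668 N/cm^2


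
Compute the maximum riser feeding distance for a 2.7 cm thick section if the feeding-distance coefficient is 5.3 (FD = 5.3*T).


Formula: FD = 5.3 * T  (riser feeding-distance rule)
FD = 5.3 * 2.7 cm = 14.3100 cm

Answer: 14.3100 cm


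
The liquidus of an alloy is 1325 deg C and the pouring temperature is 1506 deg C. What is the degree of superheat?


Formula: Superheat = T_pour - T_melt
Superheat = 1506 - 1325 = 181 deg C

Answer: 181 deg C


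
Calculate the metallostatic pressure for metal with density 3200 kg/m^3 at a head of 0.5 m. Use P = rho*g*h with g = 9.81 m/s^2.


Formula: P = rho * g * h
rho * g = 3200 * 9.81 = 31392.0 N/m^3
P = 31392.0 * 0.5 = 15696.0000 Pa

15696.0000 Pa


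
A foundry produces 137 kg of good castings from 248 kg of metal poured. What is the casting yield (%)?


Formula: Casting Yield = (W_good / W_total) * 100
Yield = (137 kg / 248 kg) * 100 = 55.2419%

55.2419%


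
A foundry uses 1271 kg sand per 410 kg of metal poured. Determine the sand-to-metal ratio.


Formula: Sand-to-Metal Ratio = W_sand / W_metal
Ratio = 1271 kg / 410 kg = 3.1000

3.1000


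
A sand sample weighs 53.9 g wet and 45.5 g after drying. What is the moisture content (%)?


Formula: MC = (W_wet - W_dry) / W_wet * 100
Water mass = 53.9 - 45.5 = 8.4 g
MC = 8.4 / 53.9 * 100 = 15.5844%


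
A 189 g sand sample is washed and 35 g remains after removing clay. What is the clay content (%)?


Formula: Clay% = (W_total - W_washed) / W_total * 100
Clay mass = 189 - 35 = 154 g
Clay% = 154 / 189 * 100 = 81.4815%


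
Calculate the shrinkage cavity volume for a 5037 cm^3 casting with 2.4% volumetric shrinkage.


Formula: V_shrink = V_casting * shrinkage_pct / 100
V_shrink = 5037 cm^3 * 2.4 / 100 = 120.8880 cm^3

Answer: 120.8880 cm^3


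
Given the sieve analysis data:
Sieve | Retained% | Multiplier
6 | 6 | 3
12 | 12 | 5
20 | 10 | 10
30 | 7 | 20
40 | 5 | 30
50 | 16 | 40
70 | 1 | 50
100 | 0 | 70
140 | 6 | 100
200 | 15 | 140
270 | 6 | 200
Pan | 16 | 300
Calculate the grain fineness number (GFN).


Formula: GFN = sum(pct * multiplier) / sum(pct)
sum(pct * multiplier) = 9858
sum(pct) = 100
GFN = 9858 / 100 = 98.58

98.58


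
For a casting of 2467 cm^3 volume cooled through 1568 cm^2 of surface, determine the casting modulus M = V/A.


Formula: Casting Modulus M = V / A
M = 2467 cm^3 / 1568 cm^2 = 1.5733 cm

1.5733 cm


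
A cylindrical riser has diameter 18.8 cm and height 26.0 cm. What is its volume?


Formula: V = pi * (D/2)^2 * H  (cylinder volume)
Radius = D/2 = 18.8/2 = 9.4 cm
V = pi * 9.4^2 * 26.0 = 7217.3693 cm^3

7217.3693 cm^3


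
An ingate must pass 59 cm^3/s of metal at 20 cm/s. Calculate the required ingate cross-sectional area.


Formula: A_ingate = Q / v  (continuity equation)
A = 59 cm^3/s / 20 cm/s = 2.9500 cm^2

Final answer: 2.9500 cm^2


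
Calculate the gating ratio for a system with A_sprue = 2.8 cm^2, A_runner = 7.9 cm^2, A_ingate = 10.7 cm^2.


Sprue:Runner:Ingate = 1 : 7.9/2.8 : 10.7/2.8 = 1:2.82:3.82

1:2.82:3.82


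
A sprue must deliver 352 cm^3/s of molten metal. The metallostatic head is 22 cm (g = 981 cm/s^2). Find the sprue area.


Formula: v = sqrt(2*g*h), A = Q/v
Velocity: v = sqrt(2 * 981 * 22) = sqrt(43164) = 207.7595 cm/s
Sprue area: A = Q / v = 352 / 207.7595 = 1.6943 cm^2

Final answer: 1.6943 cm^2


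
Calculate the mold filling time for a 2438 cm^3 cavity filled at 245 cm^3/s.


Formula: t_fill = V_mold / Q_flow
t = 2438 cm^3 / 245 cm^3/s = 9.9510 s

Final answer: 9.9510 s


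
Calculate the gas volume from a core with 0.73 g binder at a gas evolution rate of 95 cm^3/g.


Formula: V_gas = W_binder * gas_evolution_rate
V = 0.73 g * 95 cm^3/g = 69.3500 cm^3

Final answer: 69.3500 cm^3


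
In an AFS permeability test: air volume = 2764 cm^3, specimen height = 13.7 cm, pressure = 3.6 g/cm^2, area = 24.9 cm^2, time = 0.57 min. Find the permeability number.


Formula: Permeability Number P = (V * H) / (p * A * t)
Numerator: V * H = 2764 * 13.7 = 37866.8
Denominator: p * A * t = 3.6 * 24.9 * 0.57 = 51.0948
P = 37866.8 / 51.0948 = 741.1087

Answer: 741.1087


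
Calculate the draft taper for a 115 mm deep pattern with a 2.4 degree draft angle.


Formula: taper = depth * tan(draft_angle)
tan(2.4 deg) = 0.0419124
taper = 115 mm * 0.0419124 = 4.8199 mm

Final answer: 4.8199 mm


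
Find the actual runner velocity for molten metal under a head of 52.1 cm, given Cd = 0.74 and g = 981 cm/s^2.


Formula: v = Cd * sqrt(2 * g * h)  (Torricelli with discharge coefficient)
2*g*h = 2 * 981 * 52.1 = 102220.2 cm^2/s^2
sqrt(102220.2) = 319.71894 cm/s
v = 0.74 * 319.71894 = 236.5920 cm/s

Answer: 236.5920 cm/s


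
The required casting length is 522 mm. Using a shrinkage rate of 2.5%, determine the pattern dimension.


Formula: L_pattern = L_casting * (1 + shrinkage_rate/100)
Shrinkage factor = 1 + 2.5/100 = 1.025
L_pattern = 522 mm * 1.025 = 535.0500 mm

Answer: 535.0500 mm


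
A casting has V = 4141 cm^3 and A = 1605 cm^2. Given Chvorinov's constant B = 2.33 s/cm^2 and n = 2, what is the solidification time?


Formula: t_s = B * (V/A)^n  (Chvorinov's rule, n=2)
Modulus M = V/A = 4141/1605 = 2.580062 cm
M^2 = 2.580062^2 = 6.656720 cm^2
t_s = 2.33 * 6.656720 = 15.5102 s

Final answer: 15.5102 s


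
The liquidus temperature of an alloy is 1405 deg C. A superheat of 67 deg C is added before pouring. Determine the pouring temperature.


Formula: T_pour = T_melt + Superheat
T_pour = 1405 + 67 = 1472 deg C


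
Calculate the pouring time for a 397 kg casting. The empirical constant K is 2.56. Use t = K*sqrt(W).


Formula: t = K * sqrt(W)
sqrt(W) = sqrt(397) = 19.92486
t = 2.56 * 19.92486 = 51.0076 s

51.0076 s


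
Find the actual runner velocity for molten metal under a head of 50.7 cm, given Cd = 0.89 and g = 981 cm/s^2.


Formula: v = Cd * sqrt(2 * g * h)  (Torricelli with discharge coefficient)
2*g*h = 2 * 981 * 50.7 = 99473.4 cm^2/s^2
sqrt(99473.4) = 315.39404 cm/s
v = 0.89 * 315.39404 = 280.7007 cm/s

Final answer: 280.7007 cm/s


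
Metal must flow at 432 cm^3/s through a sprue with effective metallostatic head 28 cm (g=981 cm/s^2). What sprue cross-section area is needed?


Formula: v = sqrt(2*g*h), A = Q/v
Velocity: v = sqrt(2 * 981 * 28) = sqrt(54936) = 234.3843 cm/s
Sprue area: A = Q / v = 432 / 234.3843 = 1.8431 cm^2

1.8431 cm^2


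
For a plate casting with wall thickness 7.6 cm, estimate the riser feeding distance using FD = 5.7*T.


Formula: FD = 5.7 * T  (riser feeding-distance rule)
FD = 5.7 * 7.6 cm = 43.3200 cm


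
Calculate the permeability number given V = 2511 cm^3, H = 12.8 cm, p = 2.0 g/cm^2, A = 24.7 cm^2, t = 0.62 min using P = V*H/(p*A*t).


Formula: Permeability Number P = (V * H) / (p * A * t)
Numerator: V * H = 2511 * 12.8 = 32140.8
Denominator: p * A * t = 2.0 * 24.7 * 0.62 = 30.628
P = 32140.8 / 30.628 = 1049.3927

Final answer: 1049.3927


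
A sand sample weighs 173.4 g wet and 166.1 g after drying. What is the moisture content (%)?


Formula: MC = (W_wet - W_dry) / W_wet * 100
Water mass = 173.4 - 166.1 = 7.3 g
MC = 7.3 / 173.4 * 100 = 4.2099%

4.2099%


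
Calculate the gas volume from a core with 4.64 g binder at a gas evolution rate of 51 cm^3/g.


Formula: V_gas = W_binder * gas_evolution_rate
V = 4.64 g * 51 cm^3/g = 236.6400 cm^3

Final answer: 236.6400 cm^3


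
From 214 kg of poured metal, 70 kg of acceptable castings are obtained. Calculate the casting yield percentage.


Formula: Casting Yield = (W_good / W_total) * 100
Yield = (70 kg / 214 kg) * 100 = 32.7103%


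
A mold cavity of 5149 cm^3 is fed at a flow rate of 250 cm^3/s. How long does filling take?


Formula: t_fill = V_mold / Q_flow
t = 5149 cm^3 / 250 cm^3/s = 20.5960 s

Answer: 20.5960 s


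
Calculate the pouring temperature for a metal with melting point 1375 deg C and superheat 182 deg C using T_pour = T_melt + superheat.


Formula: T_pour = T_melt + Superheat
T_pour = 1375 + 182 = 1557 deg C


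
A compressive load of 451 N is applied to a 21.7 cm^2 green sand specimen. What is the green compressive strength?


Formula: Compressive Strength = Force / Area
Strength = 451 N / 21.7 cm^2 = 20.7834 N/cm^2

Final answer: 20.7834 N/cm^2


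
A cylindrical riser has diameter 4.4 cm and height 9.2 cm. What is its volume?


Formula: V = pi * (D/2)^2 * H  (cylinder volume)
Radius = D/2 = 4.4/2 = 2.2 cm
V = pi * 2.2^2 * 9.2 = 139.8888 cm^3


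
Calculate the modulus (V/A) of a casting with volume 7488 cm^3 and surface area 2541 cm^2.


Formula: Casting Modulus M = V / A
M = 7488 cm^3 / 2541 cm^2 = 2.9469 cm


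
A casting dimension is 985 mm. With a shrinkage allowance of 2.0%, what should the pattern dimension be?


Formula: L_pattern = L_casting * (1 + shrinkage_rate/100)
Shrinkage factor = 1 + 2.0/100 = 1.02
L_pattern = 985 mm * 1.02 = 1004.7000 mm


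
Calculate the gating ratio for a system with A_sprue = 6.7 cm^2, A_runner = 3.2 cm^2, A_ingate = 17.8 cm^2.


Sprue:Runner:Ingate = 1 : 3.2/6.7 : 17.8/6.7 = 1:0.48:2.66

1:0.48:2.66


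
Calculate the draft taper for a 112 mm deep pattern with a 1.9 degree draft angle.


Formula: taper = depth * tan(draft_angle)
tan(1.9 deg) = 0.0331734
taper = 112 mm * 0.0331734 = 3.7154 mm


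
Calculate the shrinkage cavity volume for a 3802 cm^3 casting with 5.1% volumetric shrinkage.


Formula: V_shrink = V_casting * shrinkage_pct / 100
V_shrink = 3802 cm^3 * 5.1 / 100 = 193.9020 cm^3

Answer: 193.9020 cm^3


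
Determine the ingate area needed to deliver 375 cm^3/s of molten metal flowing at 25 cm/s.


Formula: A_ingate = Q / v  (continuity equation)
A = 375 cm^3/s / 25 cm/s = 15.0000 cm^2


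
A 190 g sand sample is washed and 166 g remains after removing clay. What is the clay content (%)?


Formula: Clay% = (W_total - W_washed) / W_total * 100
Clay mass = 190 - 166 = 24 g
Clay% = 24 / 190 * 100 = 12.6316%


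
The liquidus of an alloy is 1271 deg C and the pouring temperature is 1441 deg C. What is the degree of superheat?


Formula: Superheat = T_pour - T_melt
Superheat = 1441 - 1271 = 170 deg C

Final answer: 170 deg C


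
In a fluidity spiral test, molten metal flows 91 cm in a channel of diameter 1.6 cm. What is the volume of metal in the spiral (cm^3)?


Formula: V = pi * (d/2)^2 * L  (cylinder volume)
Radius = 1.6/2 = 0.8 cm
V = pi * 0.8^2 * 91 = 182.9664 cm^3

Answer: 182.9664 cm^3


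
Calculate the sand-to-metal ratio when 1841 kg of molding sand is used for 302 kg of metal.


Formula: Sand-to-Metal Ratio = W_sand / W_metal
Ratio = 1841 kg / 302 kg = 6.0960

6.0960


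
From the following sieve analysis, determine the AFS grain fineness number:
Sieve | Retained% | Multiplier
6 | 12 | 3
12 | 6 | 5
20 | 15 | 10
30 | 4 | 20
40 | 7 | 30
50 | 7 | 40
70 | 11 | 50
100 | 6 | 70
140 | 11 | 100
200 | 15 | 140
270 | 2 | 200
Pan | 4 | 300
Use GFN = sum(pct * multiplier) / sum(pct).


Formula: GFN = sum(pct * multiplier) / sum(pct)
sum(pct * multiplier) = 6556
sum(pct) = 100
GFN = 6556 / 100 = 65.56

Answer: 65.56


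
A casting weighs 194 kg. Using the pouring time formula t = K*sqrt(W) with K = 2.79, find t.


Formula: t = K * sqrt(W)
sqrt(W) = sqrt(194) = 13.92839
t = 2.79 * 13.92839 = 38.8602 s

Final answer: 38.8602 s


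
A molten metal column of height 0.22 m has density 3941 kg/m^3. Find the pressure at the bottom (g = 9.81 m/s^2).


Formula: P = rho * g * h
rho * g = 3941 * 9.81 = 38661.21 N/m^3
P = 38661.21 * 0.22 = 8505.4662 Pa

8505.4662 Pa


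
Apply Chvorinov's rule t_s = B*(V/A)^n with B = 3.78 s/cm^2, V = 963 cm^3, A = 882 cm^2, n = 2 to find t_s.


Formula: t_s = B * (V/A)^n  (Chvorinov's rule, n=2)
Modulus M = V/A = 963/882 = 1.091837 cm
M^2 = 1.091837^2 = 1.192108 cm^2
t_s = 3.78 * 1.192108 = 4.5062 s

Answer: 4.5062 s


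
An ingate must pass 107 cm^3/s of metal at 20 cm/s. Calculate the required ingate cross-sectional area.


Formula: A_ingate = Q / v  (continuity equation)
A = 107 cm^3/s / 20 cm/s = 5.3500 cm^2

5.3500 cm^2


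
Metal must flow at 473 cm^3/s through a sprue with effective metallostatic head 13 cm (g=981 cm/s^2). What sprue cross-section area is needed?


Formula: v = sqrt(2*g*h), A = Q/v
Velocity: v = sqrt(2 * 981 * 13) = sqrt(25506) = 159.7060 cm/s
Sprue area: A = Q / v = 473 / 159.7060 = 2.9617 cm^2


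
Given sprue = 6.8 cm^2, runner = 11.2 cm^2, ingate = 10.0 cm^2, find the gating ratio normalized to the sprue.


Sprue:Runner:Ingate = 1 : 11.2/6.8 : 10.0/6.8 = 1:1.65:1.47


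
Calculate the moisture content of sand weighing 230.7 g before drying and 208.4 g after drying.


Formula: MC = (W_wet - W_dry) / W_wet * 100
Water mass = 230.7 - 208.4 = 22.3 g
MC = 22.3 / 230.7 * 100 = 9.6662%

Answer: 9.6662%


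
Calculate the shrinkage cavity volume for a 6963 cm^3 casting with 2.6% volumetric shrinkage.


Formula: V_shrink = V_casting * shrinkage_pct / 100
V_shrink = 6963 cm^3 * 2.6 / 100 = 181.0380 cm^3

181.0380 cm^3


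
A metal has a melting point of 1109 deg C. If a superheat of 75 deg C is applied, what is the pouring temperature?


Formula: T_pour = T_melt + Superheat
T_pour = 1109 + 75 = 1184 deg C


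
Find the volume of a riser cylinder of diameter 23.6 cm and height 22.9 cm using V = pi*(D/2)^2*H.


Formula: V = pi * (D/2)^2 * H  (cylinder volume)
Radius = D/2 = 23.6/2 = 11.8 cm
V = pi * 11.8^2 * 22.9 = 10017.2698 cm^3

Final answer: 10017.2698 cm^3


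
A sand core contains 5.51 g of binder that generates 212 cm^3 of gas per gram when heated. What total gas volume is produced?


Formula: V_gas = W_binder * gas_evolution_rate
V = 5.51 g * 212 cm^3/g = 1168.1200 cm^3

Answer: 1168.1200 cm^3


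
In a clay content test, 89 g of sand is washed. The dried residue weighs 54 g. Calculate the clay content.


Formula: Clay% = (W_total - W_washed) / W_total * 100
Clay mass = 89 - 54 = 35 g
Clay% = 35 / 89 * 100 = 39.3258%

39.3258%


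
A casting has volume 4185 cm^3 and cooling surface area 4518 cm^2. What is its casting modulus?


Formula: Casting Modulus M = V / A
M = 4185 cm^3 / 4518 cm^2 = 0.9263 cm


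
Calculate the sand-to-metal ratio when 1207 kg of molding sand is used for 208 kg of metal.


Formula: Sand-to-Metal Ratio = W_sand / W_metal
Ratio = 1207 kg / 208 kg = 5.8029


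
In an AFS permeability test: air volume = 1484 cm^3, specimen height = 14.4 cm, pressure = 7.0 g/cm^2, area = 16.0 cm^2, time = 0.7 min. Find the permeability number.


Formula: Permeability Number P = (V * H) / (p * A * t)
Numerator: V * H = 1484 * 14.4 = 21369.6
Denominator: p * A * t = 7.0 * 16.0 * 0.7 = 78.4
P = 21369.6 / 78.4 = 272.5714

Final answer: 272.5714


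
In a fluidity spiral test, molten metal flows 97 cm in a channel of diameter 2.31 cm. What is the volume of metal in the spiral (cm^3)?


Formula: V = pi * (d/2)^2 * L  (cylinder volume)
Radius = 2.31/2 = 1.155 cm
V = pi * 1.155^2 * 97 = 406.5234 cm^3


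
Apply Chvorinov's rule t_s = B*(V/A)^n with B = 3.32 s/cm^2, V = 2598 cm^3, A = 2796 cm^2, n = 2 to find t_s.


Formula: t_s = B * (V/A)^n  (Chvorinov's rule, n=2)
Modulus M = V/A = 2598/2796 = 0.929185 cm
M^2 = 0.929185^2 = 0.863385 cm^2
t_s = 3.32 * 0.863385 = 2.8664 s

2.8664 s


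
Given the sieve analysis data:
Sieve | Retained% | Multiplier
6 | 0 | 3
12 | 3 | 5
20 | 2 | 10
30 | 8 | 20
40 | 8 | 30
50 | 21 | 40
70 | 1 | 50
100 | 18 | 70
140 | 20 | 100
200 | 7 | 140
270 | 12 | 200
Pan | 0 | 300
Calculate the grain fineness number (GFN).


Formula: GFN = sum(pct * multiplier) / sum(pct)
sum(pct * multiplier) = 7965
sum(pct) = 100
GFN = 7965 / 100 = 79.65


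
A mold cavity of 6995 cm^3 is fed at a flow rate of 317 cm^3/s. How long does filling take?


Formula: t_fill = V_mold / Q_flow
t = 6995 cm^3 / 317 cm^3/s = 22.0662 s

22.0662 s


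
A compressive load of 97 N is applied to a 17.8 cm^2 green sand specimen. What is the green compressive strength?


Formula: Compressive Strength = Force / Area
Strength = 97 N / 17.8 cm^2 = 5.4494 N/cm^2

Final answer: 5.4494 N/cm^2


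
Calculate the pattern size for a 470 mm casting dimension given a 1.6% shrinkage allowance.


Formula: L_pattern = L_casting * (1 + shrinkage_rate/100)
Shrinkage factor = 1 + 1.6/100 = 1.016
L_pattern = 470 mm * 1.016 = 477.5200 mm


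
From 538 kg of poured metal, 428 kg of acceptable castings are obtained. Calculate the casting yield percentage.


Formula: Casting Yield = (W_good / W_total) * 100
Yield = (428 kg / 538 kg) * 100 = 79.5539%

Answer: 79.5539%


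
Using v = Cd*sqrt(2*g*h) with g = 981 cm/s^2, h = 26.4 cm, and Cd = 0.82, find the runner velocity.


Formula: v = Cd * sqrt(2 * g * h)  (Torricelli with discharge coefficient)
2*g*h = 2 * 981 * 26.4 = 51796.8 cm^2/s^2
sqrt(51796.8) = 227.58910 cm/s
v = 0.82 * 227.58910 = 186.6231 cm/s

Answer: 186.6231 cm/s


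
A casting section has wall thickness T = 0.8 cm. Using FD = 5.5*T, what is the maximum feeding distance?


Formula: FD = 5.5 * T  (riser feeding-distance rule)
FD = 5.5 * 0.8 cm = 4.4000 cm

Answer: 4.4000 cm


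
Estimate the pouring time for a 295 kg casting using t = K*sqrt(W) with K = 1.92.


Formula: t = K * sqrt(W)
sqrt(W) = sqrt(295) = 17.17556
t = 1.92 * 17.17556 = 32.9771 s

Answer: 32.9771 s


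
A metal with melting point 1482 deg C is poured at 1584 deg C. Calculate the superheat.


Formula: Superheat = T_pour - T_melt
Superheat = 1584 - 1482 = 102 deg C

Final answer: 102 deg C


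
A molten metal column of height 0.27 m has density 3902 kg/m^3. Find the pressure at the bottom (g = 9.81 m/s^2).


Formula: P = rho * g * h
rho * g = 3902 * 9.81 = 38278.62 N/m^3
P = 38278.62 * 0.27 = 10335.2274 Pa


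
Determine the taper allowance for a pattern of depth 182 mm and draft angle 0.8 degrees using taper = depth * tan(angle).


Formula: taper = depth * tan(draft_angle)
tan(0.8 deg) = 0.0139635
taper = 182 mm * 0.0139635 = 2.5414 mm


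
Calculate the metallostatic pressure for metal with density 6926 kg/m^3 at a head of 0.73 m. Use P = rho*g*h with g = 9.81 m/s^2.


Formula: P = rho * g * h
rho * g = 6926 * 9.81 = 67944.06 N/m^3
P = 67944.06 * 0.73 = 49599.1638 Pa

Final answer: 49599.1638 Pa


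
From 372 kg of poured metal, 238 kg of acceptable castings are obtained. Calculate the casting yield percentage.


Formula: Casting Yield = (W_good / W_total) * 100
Yield = (238 kg / 372 kg) * 100 = 63.9785%

Answer: 63.9785%


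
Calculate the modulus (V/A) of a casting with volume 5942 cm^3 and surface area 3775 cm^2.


Formula: Casting Modulus M = V / A
M = 5942 cm^3 / 3775 cm^2 = 1.5740 cm

Answer: 1.5740 cm


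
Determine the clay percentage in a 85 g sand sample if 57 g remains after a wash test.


Formula: Clay% = (W_total - W_washed) / W_total * 100
Clay mass = 85 - 57 = 28 g
Clay% = 28 / 85 * 100 = 32.9412%

32.9412%


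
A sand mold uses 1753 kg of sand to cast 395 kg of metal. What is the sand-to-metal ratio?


Formula: Sand-to-Metal Ratio = W_sand / W_metal
Ratio = 1753 kg / 395 kg = 4.4380

Final answer: 4.4380


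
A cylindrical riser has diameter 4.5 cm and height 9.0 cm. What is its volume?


Formula: V = pi * (D/2)^2 * H  (cylinder volume)
Radius = D/2 = 4.5/2 = 2.25 cm
V = pi * 2.25^2 * 9.0 = 143.1388 cm^3

Answer: 143.1388 cm^3


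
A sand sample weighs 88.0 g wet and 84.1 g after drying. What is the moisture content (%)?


Formula: MC = (W_wet - W_dry) / W_wet * 100
Water mass = 88.0 - 84.1 = 3.9 g
MC = 3.9 / 88.0 * 100 = 4.4318%

4.4318%


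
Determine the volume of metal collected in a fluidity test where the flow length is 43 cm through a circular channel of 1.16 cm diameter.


Formula: V = pi * (d/2)^2 * L  (cylinder volume)
Radius = 1.16/2 = 0.58 cm
V = pi * 0.58^2 * 43 = 45.4438 cm^3

Answer: 45.4438 cm^3


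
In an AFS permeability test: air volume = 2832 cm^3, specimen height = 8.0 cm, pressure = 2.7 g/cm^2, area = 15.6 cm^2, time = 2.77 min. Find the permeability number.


Formula: Permeability Number P = (V * H) / (p * A * t)
Numerator: V * H = 2832 * 8.0 = 22656.0
Denominator: p * A * t = 2.7 * 15.6 * 2.77 = 116.6724
P = 22656.0 / 116.6724 = 194.1847

Final answer: 194.1847


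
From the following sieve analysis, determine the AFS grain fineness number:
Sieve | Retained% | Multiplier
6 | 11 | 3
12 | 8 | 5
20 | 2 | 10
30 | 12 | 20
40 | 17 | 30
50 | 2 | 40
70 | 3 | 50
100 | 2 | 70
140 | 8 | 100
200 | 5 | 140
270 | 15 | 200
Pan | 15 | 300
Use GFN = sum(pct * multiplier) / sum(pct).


Formula: GFN = sum(pct * multiplier) / sum(pct)
sum(pct * multiplier) = 10213
sum(pct) = 100
GFN = 10213 / 100 = 102.13

Answer: 102.13


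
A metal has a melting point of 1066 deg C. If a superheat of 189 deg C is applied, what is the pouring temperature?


Formula: T_pour = T_melt + Superheat
T_pour = 1066 + 189 = 1255 deg C

1255 deg C


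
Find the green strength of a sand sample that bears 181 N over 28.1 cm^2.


Formula: Compressive Strength = Force / Area
Strength = 181 N / 28.1 cm^2 = 6.4413 N/cm^2

6.4413 N/cm^2


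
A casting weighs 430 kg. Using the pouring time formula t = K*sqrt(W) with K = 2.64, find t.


Formula: t = K * sqrt(W)
sqrt(W) = sqrt(430) = 20.73644
t = 2.64 * 20.73644 = 54.7442 s

Final answer: 54.7442 s


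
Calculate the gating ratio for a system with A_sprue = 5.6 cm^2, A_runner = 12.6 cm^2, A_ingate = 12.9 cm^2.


Sprue:Runner:Ingate = 1 : 12.6/5.6 : 12.9/5.6 = 1:2.25:2.30

Answer: 1:2.25:2.30


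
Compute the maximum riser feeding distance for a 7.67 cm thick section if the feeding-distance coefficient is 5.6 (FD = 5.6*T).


Formula: FD = 5.6 * T  (riser feeding-distance rule)
FD = 5.6 * 7.67 cm = 42.9520 cm

Final answer: 42.9520 cm


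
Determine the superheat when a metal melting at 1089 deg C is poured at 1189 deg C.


Formula: Superheat = T_pour - T_melt
Superheat = 1189 - 1089 = 100 deg C

Answer: 100 deg C


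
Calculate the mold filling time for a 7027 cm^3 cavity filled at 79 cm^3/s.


Formula: t_fill = V_mold / Q_flow
t = 7027 cm^3 / 79 cm^3/s = 88.9494 s


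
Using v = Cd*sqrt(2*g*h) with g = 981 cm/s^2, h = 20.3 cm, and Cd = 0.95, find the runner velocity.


Formula: v = Cd * sqrt(2 * g * h)  (Torricelli with discharge coefficient)
2*g*h = 2 * 981 * 20.3 = 39828.6 cm^2/s^2
sqrt(39828.6) = 199.57104 cm/s
v = 0.95 * 199.57104 = 189.5925 cm/s

189.5925 cm/s


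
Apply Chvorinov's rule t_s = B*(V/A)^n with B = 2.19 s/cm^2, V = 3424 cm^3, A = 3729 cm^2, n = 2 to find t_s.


Formula: t_s = B * (V/A)^n  (Chvorinov's rule, n=2)
Modulus M = V/A = 3424/3729 = 0.918209 cm
M^2 = 0.918209^2 = 0.843108 cm^2
t_s = 2.19 * 0.843108 = 1.8464 s

1.8464 s


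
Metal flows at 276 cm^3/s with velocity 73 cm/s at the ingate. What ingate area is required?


Formula: A_ingate = Q / v  (continuity equation)
A = 276 cm^3/s / 73 cm/s = 3.7808 cm^2

Final answer: 3.7808 cm^2


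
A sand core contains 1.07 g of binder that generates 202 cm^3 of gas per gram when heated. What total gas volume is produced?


Formula: V_gas = W_binder * gas_evolution_rate
V = 1.07 g * 202 cm^3/g = 216.1400 cm^3

Answer: 216.1400 cm^3


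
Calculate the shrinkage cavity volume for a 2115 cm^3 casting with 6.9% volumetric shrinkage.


Formula: V_shrink = V_casting * shrinkage_pct / 100
V_shrink = 2115 cm^3 * 6.9 / 100 = 145.9350 cm^3

145.9350 cm^3


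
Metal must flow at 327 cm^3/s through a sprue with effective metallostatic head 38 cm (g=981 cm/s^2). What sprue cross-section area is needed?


Formula: v = sqrt(2*g*h), A = Q/v
Velocity: v = sqrt(2 * 981 * 38) = sqrt(74556) = 273.0494 cm/s
Sprue area: A = Q / v = 327 / 273.0494 = 1.1976 cm^2

1.1976 cm^2


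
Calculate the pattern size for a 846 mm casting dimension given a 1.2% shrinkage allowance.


Formula: L_pattern = L_casting * (1 + shrinkage_rate/100)
Shrinkage factor = 1 + 1.2/100 = 1.012
L_pattern = 846 mm * 1.012 = 856.1520 mm

856.1520 mm


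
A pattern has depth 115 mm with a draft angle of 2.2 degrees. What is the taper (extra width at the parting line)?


Formula: taper = depth * tan(draft_angle)
tan(2.2 deg) = 0.0384161
taper = 115 mm * 0.0384161 = 4.4179 mm

Final answer: 4.4179 mm


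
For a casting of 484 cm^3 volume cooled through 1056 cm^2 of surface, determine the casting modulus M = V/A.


Formula: Casting Modulus M = V / A
M = 484 cm^3 / 1056 cm^2 = 0.4583 cm

0.4583 cm


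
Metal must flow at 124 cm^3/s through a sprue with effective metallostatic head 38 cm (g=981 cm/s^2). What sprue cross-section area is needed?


Formula: v = sqrt(2*g*h), A = Q/v
Velocity: v = sqrt(2 * 981 * 38) = sqrt(74556) = 273.0494 cm/s
Sprue area: A = Q / v = 124 / 273.0494 = 0.4541 cm^2

0.4541 cm^2


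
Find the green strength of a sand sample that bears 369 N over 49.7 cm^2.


Formula: Compressive Strength = Force / Area
Strength = 369 N / 49.7 cm^2 = 7.4245 N/cm^2

Final answer: 7.4245 N/cm^2


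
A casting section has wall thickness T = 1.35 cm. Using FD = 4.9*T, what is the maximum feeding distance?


Formula: FD = 4.9 * T  (riser feeding-distance rule)
FD = 4.9 * 1.35 cm = 6.6150 cm

6.6150 cm


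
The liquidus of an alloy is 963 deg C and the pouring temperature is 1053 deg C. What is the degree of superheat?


Formula: Superheat = T_pour - T_melt
Superheat = 1053 - 963 = 90 deg C

Final answer: 90 deg C


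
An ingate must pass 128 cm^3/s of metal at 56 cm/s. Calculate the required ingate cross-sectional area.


Formula: A_ingate = Q / v  (continuity equation)
A = 128 cm^3/s / 56 cm/s = 2.2857 cm^2

2.2857 cm^2


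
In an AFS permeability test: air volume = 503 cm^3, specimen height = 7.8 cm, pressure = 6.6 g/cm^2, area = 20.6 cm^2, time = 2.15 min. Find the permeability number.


Formula: Permeability Number P = (V * H) / (p * A * t)
Numerator: V * H = 503 * 7.8 = 3923.4
Denominator: p * A * t = 6.6 * 20.6 * 2.15 = 292.314
P = 3923.4 / 292.314 = 13.4219

Answer: 13.4219


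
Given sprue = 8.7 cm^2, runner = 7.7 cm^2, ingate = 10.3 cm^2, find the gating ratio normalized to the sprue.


Sprue:Runner:Ingate = 1 : 7.7/8.7 : 10.3/8.7 = 1:0.89:1.18

Final answer: 1:0.89:1.18


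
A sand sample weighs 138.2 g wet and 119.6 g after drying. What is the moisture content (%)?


Formula: MC = (W_wet - W_dry) / W_wet * 100
Water mass = 138.2 - 119.6 = 18.6 g
MC = 18.6 / 138.2 * 100 = 13.4588%


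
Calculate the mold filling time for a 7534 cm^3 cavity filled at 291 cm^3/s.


Formula: t_fill = V_mold / Q_flow
t = 7534 cm^3 / 291 cm^3/s = 25.8900 s

25.8900 s


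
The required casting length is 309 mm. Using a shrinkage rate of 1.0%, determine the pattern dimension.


Formula: L_pattern = L_casting * (1 + shrinkage_rate/100)
Shrinkage factor = 1 + 1.0/100 = 1.01
L_pattern = 309 mm * 1.01 = 312.0900 mm

Answer: 312.0900 mm


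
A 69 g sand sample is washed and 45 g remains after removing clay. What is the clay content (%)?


Formula: Clay% = (W_total - W_washed) / W_total * 100
Clay mass = 69 - 45 = 24 g
Clay% = 24 / 69 * 100 = 34.7826%


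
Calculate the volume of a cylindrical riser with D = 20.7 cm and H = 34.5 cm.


Formula: V = pi * (D/2)^2 * H  (cylinder volume)
Radius = D/2 = 20.7/2 = 10.35 cm
V = pi * 10.35^2 * 34.5 = 11610.4664 cm^3


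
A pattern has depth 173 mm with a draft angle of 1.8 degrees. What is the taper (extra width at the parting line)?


Formula: taper = depth * tan(draft_angle)
tan(1.8 deg) = 0.0314263
taper = 173 mm * 0.0314263 = 5.4367 mm

Final answer: 5.4367 mm


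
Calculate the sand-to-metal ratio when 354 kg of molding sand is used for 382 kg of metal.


Formula: Sand-to-Metal Ratio = W_sand / W_metal
Ratio = 354 kg / 382 kg = 0.9267

Answer: 0.9267


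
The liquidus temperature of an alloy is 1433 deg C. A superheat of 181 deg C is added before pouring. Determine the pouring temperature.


Formula: T_pour = T_melt + Superheat
T_pour = 1433 + 181 = 1614 deg C

Answer: 1614 deg C


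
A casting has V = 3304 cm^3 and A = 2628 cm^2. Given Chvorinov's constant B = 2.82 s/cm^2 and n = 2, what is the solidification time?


Formula: t_s = B * (V/A)^n  (Chvorinov's rule, n=2)
Modulus M = V/A = 3304/2628 = 1.257230 cm
M^2 = 1.257230^2 = 1.580627 cm^2
t_s = 2.82 * 1.580627 = 4.4574 s

Final answer: 4.4574 s
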